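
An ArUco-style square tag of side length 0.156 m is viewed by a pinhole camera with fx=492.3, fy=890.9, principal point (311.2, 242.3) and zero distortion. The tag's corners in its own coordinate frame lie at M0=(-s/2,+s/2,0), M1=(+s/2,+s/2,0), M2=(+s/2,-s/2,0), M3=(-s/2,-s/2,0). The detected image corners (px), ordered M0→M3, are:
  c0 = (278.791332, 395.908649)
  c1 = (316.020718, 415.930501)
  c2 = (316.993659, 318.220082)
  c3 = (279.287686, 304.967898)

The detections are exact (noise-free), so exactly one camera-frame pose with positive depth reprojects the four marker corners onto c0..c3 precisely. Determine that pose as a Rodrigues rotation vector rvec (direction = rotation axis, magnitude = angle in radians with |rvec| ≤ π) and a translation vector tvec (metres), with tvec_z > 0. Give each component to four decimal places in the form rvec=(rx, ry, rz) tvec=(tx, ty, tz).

rvec=(0.0934, 0.7587, 0.0555) tvec=(-0.0415, 0.1891, 1.4469)

Intrinsics K: fx=492.3, fy=890.9, cx=311.2, cy=242.3
Marker side s = 0.156 m; corners in marker frame (Z=0):
  M0 = (-0.0780, +0.0780, 0)
  M1 = (+0.0780, +0.0780, 0)
  M2 = (+0.0780, -0.0780, 0)
  M3 = (-0.0780, -0.0780, 0)
Detected image corners:
  c0 = (278.791332, 395.908649) px
  c1 = (316.020718, 415.930501) px
  c2 = (316.993659, 318.220082) px
  c3 = (279.287686, 304.967898) px
Planar DLT: solve 8×8 A·h = b for H (H[2,2]=1):
  H  [+99.38004 +16.86642 +297.08040]
  H  [-62.85221 +629.77750 +358.71586]
  H  [-0.47281 +0.07227 +1.00000]
B = K⁻¹H; ‖b₁‖=0.691129, ‖b₂‖=0.691129; λ = 2/(‖b₁‖+‖b₂‖) = 1.446908, sign → tz>0 ⇒ λ=+1.446908
r₁ = λ·B[:,0] = (+0.72453,+0.08398,-0.68411); r₂ = λ·B[:,1] = (-0.01653,+0.99438,+0.10456)
r₃ = r₁×r₂ = (+0.68904,-0.06445,+0.72185); SVD([r₁ r₂ r₃]) → R = UVᵀ:
  R  [+0.72453 -0.01653 +0.68904]
  R  [+0.08398 +0.99438 -0.06445]
  R  [-0.68411 +0.10456 +0.72185]
t = (-0.04150, +0.18907, +1.44691) m
tr R = 2.440762; θ = arccos((tr R − 1)/2) = 0.766445 rad = 43.914°
axis k = ((R−Rᵀ)₃₂, (R−Rᵀ)₁₃, (R−Rᵀ)₂₁) / (2 sinθ) = (+0.121845, +0.989901, +0.072455)
rvec = θ·k = (+0.093388, +0.758704, +0.055533)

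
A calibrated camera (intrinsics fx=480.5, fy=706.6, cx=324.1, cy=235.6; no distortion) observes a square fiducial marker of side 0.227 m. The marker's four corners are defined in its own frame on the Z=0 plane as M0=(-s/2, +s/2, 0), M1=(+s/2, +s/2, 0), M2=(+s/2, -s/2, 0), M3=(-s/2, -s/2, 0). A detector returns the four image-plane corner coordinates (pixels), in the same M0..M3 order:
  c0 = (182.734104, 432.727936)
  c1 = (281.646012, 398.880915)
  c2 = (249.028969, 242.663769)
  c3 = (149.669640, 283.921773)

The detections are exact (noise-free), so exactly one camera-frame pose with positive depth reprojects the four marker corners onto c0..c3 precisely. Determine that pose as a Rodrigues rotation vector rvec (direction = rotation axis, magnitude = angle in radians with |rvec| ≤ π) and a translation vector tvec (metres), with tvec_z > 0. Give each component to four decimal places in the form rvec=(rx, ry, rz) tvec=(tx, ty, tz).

Intrinsics K: fx=480.5, fy=706.6, cx=324.1, cy=235.6
Marker side s = 0.227 m; corners in marker frame (Z=0):
  M0 = (-0.1135, +0.1135, 0)
  M1 = (+0.1135, +0.1135, 0)
  M2 = (+0.1135, -0.1135, 0)
  M3 = (-0.1135, -0.1135, 0)
Detected image corners:
  c0 = (182.734104, 432.727936) px
  c1 = (281.646012, 398.880915) px
  c2 = (249.028969, 242.663769) px
  c3 = (149.669640, 283.921773) px
Planar DLT: solve 8×8 A·h = b for H (H[2,2]=1):
  H  [+394.98256 +162.80805 +214.83811]
  H  [-230.94113 +700.00372 +340.68732]
  H  [-0.19340 +0.08395 +1.00000]
B = K⁻¹H; ‖b₁‖=1.006692, ‖b₂‖=1.006692; λ = 2/(‖b₁‖+‖b₂‖) = 0.993352, sign → tz>0 ⇒ λ=+0.993352
r₁ = λ·B[:,0] = (+0.94614,-0.26061,-0.19211); r₂ = λ·B[:,1] = (+0.28033,+0.95627,+0.08339)
r₃ = r₁×r₂ = (+0.16198,-0.13275,+0.97782); SVD([r₁ r₂ r₃]) → R = UVᵀ:
  R  [+0.94614 +0.28033 +0.16198]
  R  [-0.26061 +0.95627 -0.13275]
  R  [-0.19211 +0.08339 +0.97782]
t = (-0.22588, +0.14773, +0.99335) m
tr R = 2.880237; θ = arccos((tr R − 1)/2) = 0.347819 rad = 19.929°
axis k = ((R−Rᵀ)₃₂, (R−Rᵀ)₁₃, (R−Rᵀ)₂₁) / (2 sinθ) = (+0.317067, +0.519421, -0.793518)
rvec = θ·k = (+0.110282, +0.180664, -0.276000)

rvec=(0.1103, 0.1807, -0.2760) tvec=(-0.2259, 0.1477, 0.9934)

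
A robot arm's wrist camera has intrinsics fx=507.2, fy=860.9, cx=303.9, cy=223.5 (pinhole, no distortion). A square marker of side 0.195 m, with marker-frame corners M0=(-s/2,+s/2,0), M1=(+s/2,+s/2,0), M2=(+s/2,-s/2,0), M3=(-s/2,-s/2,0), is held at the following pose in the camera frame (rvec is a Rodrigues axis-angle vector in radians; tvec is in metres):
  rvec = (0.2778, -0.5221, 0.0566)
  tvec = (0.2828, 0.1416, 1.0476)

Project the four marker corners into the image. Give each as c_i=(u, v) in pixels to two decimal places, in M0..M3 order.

Intrinsics K: fx=507.2, fy=860.9, cx=303.9, cy=223.5
Marker side s = 0.195 m; corners in marker frame (Z=0):
  M0 = (-0.0975, +0.0975, 0)
  M1 = (+0.0975, +0.0975, 0)
  M2 = (+0.0975, -0.0975, 0)
  M3 = (-0.0975, -0.0975, 0)
rvec = (0.2778, -0.5221, 0.0566), |rvec| = θ = 0.59411 rad = 34.040°
Rodrigues: sinθ=0.55977, 1−cosθ=0.17135; R = I + sinθ·[k]× + (1−cosθ)·[k]×²:
    [+0.86611 -0.12374 -0.48429]
    [-0.01708 +0.96098 -0.27609]
    [+0.49956 +0.24740 +0.83020]
t = (0.2828, 0.1416, 1.0476) m
M0: Pc = R·M0+t = (+0.18629, +0.23696, +1.02301); u = 507.2·(+0.18629)/1.02301 + 303.9 = 396.2603, v = 860.9·(+0.23696)/1.02301 + 223.5 = 422.9105
M1: Pc = R·M1+t = (+0.35518, +0.23363, +1.12043); u = 507.2·(+0.35518)/1.12043 + 303.9 = 464.6849, v = 860.9·(+0.23363)/1.12043 + 223.5 = 403.0136
M2: Pc = R·M2+t = (+0.37931, +0.04624, +1.07219); u = 507.2·(+0.37931)/1.07219 + 303.9 = 483.3338, v = 860.9·(+0.04624)/1.07219 + 223.5 = 260.6270
M3: Pc = R·M3+t = (+0.21042, +0.04957, +0.97477); u = 507.2·(+0.21042)/0.97477 + 303.9 = 413.3865, v = 860.9·(+0.04957)/0.97477 + 223.5 = 267.2793

c0=(396.26, 422.91) c1=(464.68, 403.01) c2=(483.33, 260.63) c3=(413.39, 267.28)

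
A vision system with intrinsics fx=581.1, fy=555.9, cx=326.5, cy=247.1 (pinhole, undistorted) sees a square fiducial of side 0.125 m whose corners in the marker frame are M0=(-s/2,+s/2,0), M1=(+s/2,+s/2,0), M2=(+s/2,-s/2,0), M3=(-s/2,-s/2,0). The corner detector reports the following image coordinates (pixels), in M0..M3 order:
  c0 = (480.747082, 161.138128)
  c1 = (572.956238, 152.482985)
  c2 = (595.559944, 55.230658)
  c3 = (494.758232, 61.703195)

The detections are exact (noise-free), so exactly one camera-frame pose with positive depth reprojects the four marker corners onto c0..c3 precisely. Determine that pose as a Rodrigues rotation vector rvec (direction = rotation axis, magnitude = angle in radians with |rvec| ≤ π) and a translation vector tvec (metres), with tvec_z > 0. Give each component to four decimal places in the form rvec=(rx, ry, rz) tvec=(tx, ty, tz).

Intrinsics K: fx=581.1, fy=555.9, cx=326.5, cy=247.1
Marker side s = 0.125 m; corners in marker frame (Z=0):
  M0 = (-0.0625, +0.0625, 0)
  M1 = (+0.0625, +0.0625, 0)
  M2 = (+0.0625, -0.0625, 0)
  M3 = (-0.0625, -0.0625, 0)
Detected image corners:
  c0 = (480.747082, 161.138128) px
  c1 = (572.956238, 152.482985) px
  c2 = (595.559944, 55.230658) px
  c3 = (494.758232, 61.703195) px
Planar DLT: solve 8×8 A·h = b for H (H[2,2]=1):
  H  [+896.79330 +258.80265 +536.28332]
  H  [-35.54540 +868.10542 +109.90952]
  H  [+0.23577 +0.75702 +1.00000]
B = K⁻¹H; ‖b₁‖=1.440280, ‖b₂‖=1.440280; λ = 2/(‖b₁‖+‖b₂‖) = 0.694309, sign → tz>0 ⇒ λ=+0.694309
r₁ = λ·B[:,0] = (+0.97953,-0.11716,+0.16370); r₂ = λ·B[:,1] = (+0.01390,+0.85061,+0.52561)
r₃ = r₁×r₂ = (-0.20083,-0.51257,+0.83483); SVD([r₁ r₂ r₃]) → R = UVᵀ:
  R  [+0.97953 +0.01390 -0.20083]
  R  [-0.11716 +0.85061 -0.51257]
  R  [+0.16370 +0.52561 +0.83483]
t = (+0.25065, -0.17135, +0.69431) m
tr R = 2.664970; θ = arccos((tr R − 1)/2) = 0.587219 rad = 33.645°
axis k = ((R−Rᵀ)₃₂, (R−Rᵀ)₁₃, (R−Rᵀ)₂₁) / (2 sinθ) = (+0.936905, -0.328966, -0.118277)
rvec = θ·k = (+0.550168, -0.193175, -0.069454)

rvec=(0.5502, -0.1932, -0.0695) tvec=(0.2507, -0.1713, 0.6943)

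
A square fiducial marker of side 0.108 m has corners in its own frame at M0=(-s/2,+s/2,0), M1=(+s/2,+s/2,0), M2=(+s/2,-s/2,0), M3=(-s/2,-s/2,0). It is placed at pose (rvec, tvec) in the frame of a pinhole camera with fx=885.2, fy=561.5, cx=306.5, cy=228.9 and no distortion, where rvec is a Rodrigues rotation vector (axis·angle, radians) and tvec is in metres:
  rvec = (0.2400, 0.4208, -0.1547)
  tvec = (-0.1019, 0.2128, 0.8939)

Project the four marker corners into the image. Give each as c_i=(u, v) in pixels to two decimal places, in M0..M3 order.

c0=(172.93, 392.37) c1=(263.79, 394.01) c2=(240.79, 330.45) c3=(148.94, 331.96)

Intrinsics K: fx=885.2, fy=561.5, cx=306.5, cy=228.9
Marker side s = 0.108 m; corners in marker frame (Z=0):
  M0 = (-0.0540, +0.0540, 0)
  M1 = (+0.0540, +0.0540, 0)
  M2 = (+0.0540, -0.0540, 0)
  M3 = (-0.0540, -0.0540, 0)
rvec = (0.2400, 0.4208, -0.1547), |rvec| = θ = 0.50853 rad = 29.137°
Rodrigues: sinθ=0.48690, 1−cosθ=0.12654; R = I + sinθ·[k]× + (1−cosθ)·[k]×²:
    [+0.90164 +0.19754 +0.38473]
    [-0.09870 +0.96010 -0.26164]
    [-0.42106 +0.19794 +0.88517]
t = (-0.1019, 0.2128, 0.8939) m
M0: Pc = R·M0+t = (-0.13992, +0.26998, +0.92733); u = 885.2·(-0.13992)/0.92733 + 306.5 = 172.9344, v = 561.5·(+0.26998)/0.92733 + 228.9 = 392.3714
M1: Pc = R·M1+t = (-0.04254, +0.25932, +0.88185); u = 885.2·(-0.04254)/0.88185 + 306.5 = 263.7942, v = 561.5·(+0.25932)/0.88185 + 228.9 = 394.0139
M2: Pc = R·M2+t = (-0.06388, +0.15562, +0.86047); u = 885.2·(-0.06388)/0.86047 + 306.5 = 240.7864, v = 561.5·(+0.15562)/0.86047 + 228.9 = 330.4523
M3: Pc = R·M3+t = (-0.16126, +0.16628, +0.90595); u = 885.2·(-0.16126)/0.90595 + 306.5 = 148.9375, v = 561.5·(+0.16628)/0.90595 + 228.9 = 331.9616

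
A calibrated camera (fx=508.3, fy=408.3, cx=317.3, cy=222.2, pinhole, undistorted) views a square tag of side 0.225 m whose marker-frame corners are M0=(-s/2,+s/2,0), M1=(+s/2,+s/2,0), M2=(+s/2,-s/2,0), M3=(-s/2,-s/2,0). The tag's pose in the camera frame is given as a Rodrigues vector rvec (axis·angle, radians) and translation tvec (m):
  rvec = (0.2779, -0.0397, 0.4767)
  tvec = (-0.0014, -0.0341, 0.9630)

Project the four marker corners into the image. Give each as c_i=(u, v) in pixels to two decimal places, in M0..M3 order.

c0=(238.01, 226.94) c1=(341.12, 267.80) c2=(397.96, 187.85) c3=(289.86, 142.46)

Intrinsics K: fx=508.3, fy=408.3, cx=317.3, cy=222.2
Marker side s = 0.225 m; corners in marker frame (Z=0):
  M0 = (-0.1125, +0.1125, 0)
  M1 = (+0.1125, +0.1125, 0)
  M2 = (+0.1125, -0.1125, 0)
  M3 = (-0.1125, -0.1125, 0)
rvec = (0.2779, -0.0397, 0.4767), |rvec| = θ = 0.55322 rad = 31.697°
Rodrigues: sinθ=0.52543, 1−cosθ=0.14916; R = I + sinθ·[k]× + (1−cosθ)·[k]×²:
    [+0.88848 -0.45813 +0.02686]
    [+0.44738 +0.85161 -0.27316]
    [+0.10227 +0.25472 +0.96159]
t = (-0.0014, -0.0341, 0.9630) m
M0: Pc = R·M0+t = (-0.15289, +0.01138, +0.98015); u = 508.3·(-0.15289)/0.98015 + 317.3 = 238.0103, v = 408.3·(+0.01138)/0.98015 + 222.2 = 226.9389
M1: Pc = R·M1+t = (+0.04701, +0.11204, +1.00316); u = 508.3·(+0.04701)/1.00316 + 317.3 = 341.1220, v = 408.3·(+0.11204)/1.00316 + 222.2 = 267.8000
M2: Pc = R·M2+t = (+0.15009, -0.07958, +0.94585); u = 508.3·(+0.15009)/0.94585 + 317.3 = 397.9603, v = 408.3·(-0.07958)/0.94585 + 222.2 = 187.8490
M3: Pc = R·M3+t = (-0.04981, -0.18024, +0.92284); u = 508.3·(-0.04981)/0.92284 + 317.3 = 289.8624, v = 408.3·(-0.18024)/0.92284 + 222.2 = 142.4567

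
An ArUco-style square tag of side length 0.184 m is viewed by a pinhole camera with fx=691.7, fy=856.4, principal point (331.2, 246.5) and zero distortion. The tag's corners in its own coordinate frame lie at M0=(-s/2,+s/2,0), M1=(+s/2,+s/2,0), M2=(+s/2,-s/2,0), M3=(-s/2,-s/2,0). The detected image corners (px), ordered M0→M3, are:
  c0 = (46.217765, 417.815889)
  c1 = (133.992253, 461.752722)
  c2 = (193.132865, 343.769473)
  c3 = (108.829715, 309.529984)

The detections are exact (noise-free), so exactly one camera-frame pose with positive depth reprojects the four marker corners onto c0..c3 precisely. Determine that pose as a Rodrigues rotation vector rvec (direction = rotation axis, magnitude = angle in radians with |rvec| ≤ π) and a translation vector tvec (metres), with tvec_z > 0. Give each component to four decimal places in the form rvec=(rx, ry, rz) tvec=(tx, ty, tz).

rvec=(-0.6245, 0.2906, 0.3502) tvec=(-0.3561, 0.1828, 1.1694)

Intrinsics K: fx=691.7, fy=856.4, cx=331.2, cy=246.5
Marker side s = 0.184 m; corners in marker frame (Z=0):
  M0 = (-0.0920, +0.0920, 0)
  M1 = (+0.0920, +0.0920, 0)
  M2 = (+0.0920, -0.0920, 0)
  M3 = (-0.0920, -0.0920, 0)
Detected image corners:
  c0 = (46.217765, 417.815889) px
  c1 = (133.992253, 461.752722) px
  c2 = (193.132865, 343.769473) px
  c3 = (108.829715, 309.529984) px
Planar DLT: solve 8×8 A·h = b for H (H[2,2]=1):
  H  [+429.43441 -384.28784 +120.53765]
  H  [+91.24431 +445.08117 +380.35806]
  H  [-0.31346 -0.44106 +1.00000]
B = K⁻¹H; ‖b₁‖=0.855163, ‖b₂‖=0.855163; λ = 2/(‖b₁‖+‖b₂‖) = 1.169368, sign → tz>0 ⇒ λ=+1.169368
r₁ = λ·B[:,0] = (+0.90150,+0.23009,-0.36655); r₂ = λ·B[:,1] = (-0.40271,+0.75619,-0.51576)
r₃ = r₁×r₂ = (+0.15850,+0.61257,+0.77436); SVD([r₁ r₂ r₃]) → R = UVᵀ:
  R  [+0.90150 -0.40271 +0.15850]
  R  [+0.23009 +0.75619 +0.61257]
  R  [-0.36655 -0.51576 +0.77436]
t = (-0.35614, +0.18278, +1.16937) m
tr R = 2.432048; θ = arccos((tr R − 1)/2) = 0.772707 rad = 44.273°
axis k = ((R−Rᵀ)₃₂, (R−Rᵀ)₁₃, (R−Rᵀ)₂₁) / (2 sinθ) = (-0.808169, +0.376071, +0.453248)
rvec = θ·k = (-0.624477, +0.290592, +0.350228)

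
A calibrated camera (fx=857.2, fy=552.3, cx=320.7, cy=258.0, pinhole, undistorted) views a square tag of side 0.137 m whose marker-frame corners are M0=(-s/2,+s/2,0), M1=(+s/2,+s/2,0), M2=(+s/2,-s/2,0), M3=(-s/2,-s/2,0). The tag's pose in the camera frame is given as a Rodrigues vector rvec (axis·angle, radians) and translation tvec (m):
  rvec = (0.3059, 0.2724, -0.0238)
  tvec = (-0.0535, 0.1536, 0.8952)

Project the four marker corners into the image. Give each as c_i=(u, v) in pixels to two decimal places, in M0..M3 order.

Intrinsics K: fx=857.2, fy=552.3, cx=320.7, cy=258.0
Marker side s = 0.137 m; corners in marker frame (Z=0):
  M0 = (-0.0685, +0.0685, 0)
  M1 = (+0.0685, +0.0685, 0)
  M2 = (+0.0685, -0.0685, 0)
  M3 = (-0.0685, -0.0685, 0)
rvec = (0.3059, 0.2724, -0.0238), |rvec| = θ = 0.41030 rad = 23.508°
Rodrigues: sinθ=0.39888, 1−cosθ=0.08300; R = I + sinθ·[k]× + (1−cosθ)·[k]×²:
    [+0.96314 +0.06422 +0.26123]
    [+0.01794 +0.95359 -0.30059]
    [-0.26841 +0.29419 +0.91728]
t = (-0.0535, 0.1536, 0.8952) m
M0: Pc = R·M0+t = (-0.11508, +0.21769, +0.93374); u = 857.2·(-0.11508)/0.93374 + 320.7 = 215.0569, v = 552.3·(+0.21769)/0.93374 + 258.0 = 386.7630
M1: Pc = R·M1+t = (+0.01687, +0.22015, +0.89697); u = 857.2·(+0.01687)/0.89697 + 320.7 = 336.8259, v = 552.3·(+0.22015)/0.89697 + 258.0 = 393.5556
M2: Pc = R·M2+t = (+0.00808, +0.08951, +0.85666); u = 857.2·(+0.00808)/0.85666 + 320.7 = 328.7809, v = 552.3·(+0.08951)/0.85666 + 258.0 = 315.7072
M3: Pc = R·M3+t = (-0.12387, +0.08705, +0.89343); u = 857.2·(-0.12387)/0.89343 + 320.7 = 201.8498, v = 552.3·(+0.08705)/0.89343 + 258.0 = 311.8124

c0=(215.06, 386.76) c1=(336.83, 393.56) c2=(328.78, 315.71) c3=(201.85, 311.81)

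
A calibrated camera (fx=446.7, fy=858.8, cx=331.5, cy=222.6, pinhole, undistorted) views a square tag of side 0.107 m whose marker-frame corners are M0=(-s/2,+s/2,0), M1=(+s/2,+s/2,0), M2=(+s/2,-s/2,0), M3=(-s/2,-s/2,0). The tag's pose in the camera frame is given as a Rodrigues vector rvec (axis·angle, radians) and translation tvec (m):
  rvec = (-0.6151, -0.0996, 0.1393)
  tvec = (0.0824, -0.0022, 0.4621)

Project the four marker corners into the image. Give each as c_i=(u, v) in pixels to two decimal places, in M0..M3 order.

Intrinsics K: fx=446.7, fy=858.8, cx=331.5, cy=222.6
Marker side s = 0.107 m; corners in marker frame (Z=0):
  M0 = (-0.0535, +0.0535, 0)
  M1 = (+0.0535, +0.0535, 0)
  M2 = (+0.0535, -0.0535, 0)
  M3 = (-0.0535, -0.0535, 0)
rvec = (-0.6151, -0.0996, 0.1393), |rvec| = θ = 0.63849 rad = 36.583°
Rodrigues: sinθ=0.59599, 1−cosθ=0.19700; R = I + sinθ·[k]× + (1−cosθ)·[k]×²:
    [+0.98583 -0.10042 -0.13438]
    [+0.15963 +0.80779 +0.56745]
    [+0.05156 -0.58086 +0.81237]
t = (0.0824, -0.0022, 0.4621) m
M0: Pc = R·M0+t = (+0.02429, +0.03248, +0.42827); u = 446.7·(+0.02429)/0.42827 + 331.5 = 356.8310, v = 858.8·(+0.03248)/0.42827 + 222.6 = 287.7249
M1: Pc = R·M1+t = (+0.12977, +0.04956, +0.43378); u = 446.7·(+0.12977)/0.43378 + 331.5 = 465.1336, v = 858.8·(+0.04956)/0.43378 + 222.6 = 320.7126
M2: Pc = R·M2+t = (+0.14051, -0.03688, +0.49593); u = 446.7·(+0.14051)/0.49593 + 331.5 = 458.0647, v = 858.8·(-0.03688)/0.49593 + 222.6 = 158.7418
M3: Pc = R·M3+t = (+0.03503, -0.05396, +0.49042); u = 446.7·(+0.03503)/0.49042 + 331.5 = 363.4079, v = 858.8·(-0.05396)/0.49042 + 222.6 = 128.1125

c0=(356.83, 287.72) c1=(465.13, 320.71) c2=(458.06, 158.74) c3=(363.41, 128.11)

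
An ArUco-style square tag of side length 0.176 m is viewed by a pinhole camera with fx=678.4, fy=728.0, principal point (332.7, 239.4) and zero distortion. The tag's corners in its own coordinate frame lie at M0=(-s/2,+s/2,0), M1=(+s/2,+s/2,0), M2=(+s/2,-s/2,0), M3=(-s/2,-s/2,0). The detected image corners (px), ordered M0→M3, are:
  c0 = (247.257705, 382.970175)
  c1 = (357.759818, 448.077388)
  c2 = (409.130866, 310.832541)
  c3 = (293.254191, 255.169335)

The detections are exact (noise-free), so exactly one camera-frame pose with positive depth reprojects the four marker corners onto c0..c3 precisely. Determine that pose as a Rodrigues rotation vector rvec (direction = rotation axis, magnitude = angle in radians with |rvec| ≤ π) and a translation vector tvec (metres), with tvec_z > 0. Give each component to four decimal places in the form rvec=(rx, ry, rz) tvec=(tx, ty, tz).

Intrinsics K: fx=678.4, fy=728.0, cx=332.7, cy=239.4
Marker side s = 0.176 m; corners in marker frame (Z=0):
  M0 = (-0.0880, +0.0880, 0)
  M1 = (+0.0880, +0.0880, 0)
  M2 = (+0.0880, -0.0880, 0)
  M3 = (-0.0880, -0.0880, 0)
Detected image corners:
  c0 = (247.257705, 382.970175) px
  c1 = (357.759818, 448.077388) px
  c2 = (409.130866, 310.832541) px
  c3 = (293.254191, 255.169335) px
Planar DLT: solve 8×8 A·h = b for H (H[2,2]=1):
  H  [+498.76143 -249.88287 +324.48133]
  H  [+189.14268 +779.85727 +348.55601]
  H  [-0.44134 +0.07996 +1.00000]
B = K⁻¹H; ‖b₁‖=1.124451, ‖b₂‖=1.124451; λ = 2/(‖b₁‖+‖b₂‖) = 0.889323, sign → tz>0 ⇒ λ=+0.889323
r₁ = λ·B[:,0] = (+0.84632,+0.36013,-0.39249); r₂ = λ·B[:,1] = (-0.36245,+0.92929,+0.07111)
r₃ = r₁×r₂ = (+0.39035,+0.08207,+0.91700); SVD([r₁ r₂ r₃]) → R = UVᵀ:
  R  [+0.84632 -0.36245 +0.39035]
  R  [+0.36013 +0.92929 +0.08207]
  R  [-0.39249 +0.07111 +0.91700]
t = (-0.01077, +0.13334, +0.88932) m
tr R = 2.692606; θ = arccos((tr R − 1)/2) = 0.561790 rad = 32.188°
axis k = ((R−Rᵀ)₃₂, (R−Rᵀ)₁₃, (R−Rᵀ)₂₁) / (2 sinθ) = (-0.010287, +0.734788, +0.678219)
rvec = θ·k = (-0.005779, +0.412796, +0.381017)

rvec=(-0.0058, 0.4128, 0.3810) tvec=(-0.0108, 0.1333, 0.8893)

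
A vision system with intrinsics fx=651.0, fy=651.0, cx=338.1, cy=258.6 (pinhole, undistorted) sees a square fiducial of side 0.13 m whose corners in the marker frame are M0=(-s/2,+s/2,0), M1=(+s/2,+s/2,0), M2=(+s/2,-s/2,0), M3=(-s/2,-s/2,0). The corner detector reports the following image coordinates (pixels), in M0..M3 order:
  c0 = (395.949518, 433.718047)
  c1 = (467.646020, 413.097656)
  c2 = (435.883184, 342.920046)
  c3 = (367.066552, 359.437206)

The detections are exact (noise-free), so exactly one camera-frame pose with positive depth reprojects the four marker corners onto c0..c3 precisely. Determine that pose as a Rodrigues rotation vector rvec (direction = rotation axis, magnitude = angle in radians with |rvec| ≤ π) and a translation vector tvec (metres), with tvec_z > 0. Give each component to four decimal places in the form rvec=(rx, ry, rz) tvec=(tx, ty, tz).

rvec=(-0.5640, -0.2920, -0.2651) tvec=(0.1290, 0.2086, 1.0656)

Intrinsics K: fx=651.0, fy=651.0, cx=338.1, cy=258.6
Marker side s = 0.13 m; corners in marker frame (Z=0):
  M0 = (-0.0650, +0.0650, 0)
  M1 = (+0.0650, +0.0650, 0)
  M2 = (+0.0650, -0.0650, 0)
  M3 = (-0.0650, -0.0650, 0)
Detected image corners:
  c0 = (395.949518, 433.718047) px
  c1 = (467.646020, 413.097656) px
  c2 = (435.883184, 342.920046) px
  c3 = (367.066552, 359.437206) px
Planar DLT: solve 8×8 A·h = b for H (H[2,2]=1):
  H  [+673.58998 +44.50178 +416.92084]
  H  [-18.29091 +379.60853 +386.03512]
  H  [+0.32038 -0.45359 +1.00000]
B = K⁻¹H; ‖b₁‖=0.938479, ‖b₂‖=0.938479; λ = 2/(‖b₁‖+‖b₂‖) = 1.065554, sign → tz>0 ⇒ λ=+1.065554
r₁ = λ·B[:,0] = (+0.92523,-0.16555,+0.34138); r₂ = λ·B[:,1] = (+0.32386,+0.81334,-0.48332)
r₃ = r₁×r₂ = (-0.19764,+0.55775,+0.80614); SVD([r₁ r₂ r₃]) → R = UVᵀ:
  R  [+0.92523 +0.32386 -0.19764]
  R  [-0.16555 +0.81334 +0.55775]
  R  [+0.34138 -0.48332 +0.80614]
t = (+0.12901, +0.20859, +1.06555) m
tr R = 2.544703; θ = arccos((tr R − 1)/2) = 0.688261 rad = 39.434°
axis k = ((R−Rᵀ)₃₂, (R−Rᵀ)₁₃, (R−Rᵀ)₂₁) / (2 sinθ) = (-0.819488, -0.424299, -0.385239)
rvec = θ·k = (-0.564022, -0.292028, -0.265145)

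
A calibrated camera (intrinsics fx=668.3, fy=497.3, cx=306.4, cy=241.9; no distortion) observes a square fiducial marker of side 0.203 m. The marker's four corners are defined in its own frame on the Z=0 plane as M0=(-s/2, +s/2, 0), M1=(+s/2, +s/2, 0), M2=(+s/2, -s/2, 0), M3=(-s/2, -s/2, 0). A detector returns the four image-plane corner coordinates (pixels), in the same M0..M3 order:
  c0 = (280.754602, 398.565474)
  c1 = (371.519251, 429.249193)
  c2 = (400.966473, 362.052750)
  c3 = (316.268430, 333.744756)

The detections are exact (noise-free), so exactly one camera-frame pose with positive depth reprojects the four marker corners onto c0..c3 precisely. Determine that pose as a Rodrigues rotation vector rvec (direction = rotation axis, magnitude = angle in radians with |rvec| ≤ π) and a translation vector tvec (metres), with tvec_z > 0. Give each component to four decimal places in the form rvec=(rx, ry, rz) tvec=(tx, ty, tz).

rvec=(-0.5158, -0.0785, 0.4157) tvec=(0.0773, 0.3928, 1.4174)

Intrinsics K: fx=668.3, fy=497.3, cx=306.4, cy=241.9
Marker side s = 0.203 m; corners in marker frame (Z=0):
  M0 = (-0.1015, +0.1015, 0)
  M1 = (+0.1015, +0.1015, 0)
  M2 = (+0.1015, -0.1015, 0)
  M3 = (-0.1015, -0.1015, 0)
Detected image corners:
  c0 = (280.754602, 398.565474) px
  c1 = (371.519251, 429.249193) px
  c2 = (400.966473, 362.052750) px
  c3 = (316.268430, 333.744756) px
Planar DLT: solve 8×8 A·h = b for H (H[2,2]=1):
  H  [+424.27691 -279.39042 +342.85601]
  H  [+136.89511 +192.36705 +379.70302]
  H  [-0.02152 -0.34861 +1.00000]
B = K⁻¹H; ‖b₁‖=0.705540, ‖b₂‖=0.705540; λ = 2/(‖b₁‖+‖b₂‖) = 1.417354, sign → tz>0 ⇒ λ=+1.417354
r₁ = λ·B[:,0] = (+0.91381,+0.40500,-0.03050); r₂ = λ·B[:,1] = (-0.36601,+0.78861,-0.49410)
r₃ = r₁×r₂ = (-0.17606,+0.46268,+0.86887); SVD([r₁ r₂ r₃]) → R = UVᵀ:
  R  [+0.91381 -0.36601 -0.17606]
  R  [+0.40500 +0.78861 +0.46268]
  R  [-0.03050 -0.49410 +0.86887]
t = (+0.07732, +0.39275, +1.41735) m
tr R = 2.571285; θ = arccos((tr R − 1)/2) = 0.667062 rad = 38.220°
axis k = ((R−Rᵀ)₃₂, (R−Rᵀ)₁₃, (R−Rᵀ)₂₁) / (2 sinθ) = (-0.773239, -0.117631, +0.623108)
rvec = θ·k = (-0.515799, -0.078467, +0.415652)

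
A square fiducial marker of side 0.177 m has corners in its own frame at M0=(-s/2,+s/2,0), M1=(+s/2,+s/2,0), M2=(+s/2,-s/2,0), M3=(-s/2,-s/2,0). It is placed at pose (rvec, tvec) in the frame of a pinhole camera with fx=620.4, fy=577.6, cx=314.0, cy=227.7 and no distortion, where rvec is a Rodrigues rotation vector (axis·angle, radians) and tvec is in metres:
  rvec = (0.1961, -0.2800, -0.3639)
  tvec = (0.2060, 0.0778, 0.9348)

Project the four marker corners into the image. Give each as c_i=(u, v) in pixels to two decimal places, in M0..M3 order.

c0=(416.92, 346.38) c1=(513.40, 302.01) c2=(484.54, 205.10) c3=(382.17, 247.08)

Intrinsics K: fx=620.4, fy=577.6, cx=314.0, cy=227.7
Marker side s = 0.177 m; corners in marker frame (Z=0):
  M0 = (-0.0885, +0.0885, 0)
  M1 = (+0.0885, +0.0885, 0)
  M2 = (+0.0885, -0.0885, 0)
  M3 = (-0.0885, -0.0885, 0)
rvec = (0.1961, -0.2800, -0.3639), |rvec| = θ = 0.49928 rad = 28.607°
Rodrigues: sinθ=0.47879, 1−cosθ=0.12207; R = I + sinθ·[k]× + (1−cosθ)·[k]×²:
    [+0.89676 +0.32208 -0.30346]
    [-0.37586 +0.91632 -0.13816]
    [+0.23357 +0.23795 +0.94278]
t = (0.2060, 0.0778, 0.9348) m
M0: Pc = R·M0+t = (+0.15514, +0.19216, +0.93519); u = 620.4·(+0.15514)/0.93519 + 314.0 = 416.9198, v = 577.6·(+0.19216)/0.93519 + 227.7 = 346.3824
M1: Pc = R·M1+t = (+0.31387, +0.12563, +0.97653); u = 620.4·(+0.31387)/0.97653 + 314.0 = 513.4035, v = 577.6·(+0.12563)/0.97653 + 227.7 = 302.0086
M2: Pc = R·M2+t = (+0.25686, -0.03656, +0.93441); u = 620.4·(+0.25686)/0.93441 + 314.0 = 484.5409, v = 577.6·(-0.03656)/0.93441 + 227.7 = 205.1021
M3: Pc = R·M3+t = (+0.09813, +0.02997, +0.89307); u = 620.4·(+0.09813)/0.89307 + 314.0 = 382.1710, v = 577.6·(+0.02997)/0.89307 + 227.7 = 247.0826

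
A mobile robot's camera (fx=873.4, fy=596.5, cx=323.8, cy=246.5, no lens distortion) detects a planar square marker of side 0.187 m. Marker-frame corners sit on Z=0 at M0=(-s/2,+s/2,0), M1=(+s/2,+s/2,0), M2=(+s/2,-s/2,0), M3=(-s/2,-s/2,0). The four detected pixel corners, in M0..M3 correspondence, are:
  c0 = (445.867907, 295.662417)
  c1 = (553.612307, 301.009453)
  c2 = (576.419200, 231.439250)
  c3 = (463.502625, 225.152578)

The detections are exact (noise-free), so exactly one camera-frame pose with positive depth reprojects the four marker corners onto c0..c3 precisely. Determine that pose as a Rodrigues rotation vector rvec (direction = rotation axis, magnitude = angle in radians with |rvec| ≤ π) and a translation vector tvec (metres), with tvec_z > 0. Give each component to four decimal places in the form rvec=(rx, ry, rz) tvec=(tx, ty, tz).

rvec=(0.3899, -0.0568, 0.0909) tvec=(0.3089, 0.0430, 1.4498)

Intrinsics K: fx=873.4, fy=596.5, cx=323.8, cy=246.5
Marker side s = 0.187 m; corners in marker frame (Z=0):
  M0 = (-0.0935, +0.0935, 0)
  M1 = (+0.0935, +0.0935, 0)
  M2 = (+0.0935, -0.0935, 0)
  M3 = (-0.0935, -0.0935, 0)
Detected image corners:
  c0 = (445.867907, 295.662417) px
  c1 = (553.612307, 301.009453) px
  c2 = (576.419200, 231.439250) px
  c3 = (463.502625, 225.152578) px
Planar DLT: solve 8×8 A·h = b for H (H[2,2]=1):
  H  [+615.23985 +24.30358 +509.86355]
  H  [+44.25262 +442.96491 +264.18052]
  H  [+0.05016 +0.25988 +1.00000]
B = K⁻¹H; ‖b₁‖=0.689730, ‖b₂‖=0.689730; λ = 2/(‖b₁‖+‖b₂‖) = 1.449842, sign → tz>0 ⇒ λ=+1.449842
r₁ = λ·B[:,0] = (+0.99434,+0.07751,+0.07272); r₂ = λ·B[:,1] = (-0.09934,+0.92096,+0.37679)
r₃ = r₁×r₂ = (-0.03777,-0.38188,+0.92344); SVD([r₁ r₂ r₃]) → R = UVᵀ:
  R  [+0.99434 -0.09934 -0.03777]
  R  [+0.07751 +0.92096 -0.38188]
  R  [+0.07272 +0.37679 +0.92344]
t = (+0.30886, +0.04297, +1.44984) m
tr R = 2.838733; θ = arccos((tr R − 1)/2) = 0.404329 rad = 23.166°
axis k = ((R−Rᵀ)₃₂, (R−Rᵀ)₁₃, (R−Rᵀ)₂₁) / (2 sinθ) = (+0.964239, -0.140431, +0.224773)
rvec = θ·k = (+0.389870, -0.056780, +0.090882)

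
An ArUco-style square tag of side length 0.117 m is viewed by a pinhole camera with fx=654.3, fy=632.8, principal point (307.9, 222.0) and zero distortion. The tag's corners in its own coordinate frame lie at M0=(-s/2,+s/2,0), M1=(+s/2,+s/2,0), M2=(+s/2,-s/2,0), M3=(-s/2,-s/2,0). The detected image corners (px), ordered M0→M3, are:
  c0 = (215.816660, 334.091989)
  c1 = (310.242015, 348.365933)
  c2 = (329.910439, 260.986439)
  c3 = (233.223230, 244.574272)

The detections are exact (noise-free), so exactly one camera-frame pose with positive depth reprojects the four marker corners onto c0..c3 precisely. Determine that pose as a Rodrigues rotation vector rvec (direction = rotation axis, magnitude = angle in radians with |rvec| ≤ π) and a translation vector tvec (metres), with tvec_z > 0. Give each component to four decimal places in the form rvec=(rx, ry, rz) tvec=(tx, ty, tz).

Intrinsics K: fx=654.3, fy=632.8, cx=307.9, cy=222.0
Marker side s = 0.117 m; corners in marker frame (Z=0):
  M0 = (-0.0585, +0.0585, 0)
  M1 = (+0.0585, +0.0585, 0)
  M2 = (+0.0585, -0.0585, 0)
  M3 = (-0.0585, -0.0585, 0)
Detected image corners:
  c0 = (215.816660, 334.091989) px
  c1 = (310.242015, 348.365933) px
  c2 = (329.910439, 260.986439) px
  c3 = (233.223230, 244.574272) px
Planar DLT: solve 8×8 A·h = b for H (H[2,2]=1):
  H  [+861.77368 -94.67922 +272.63475]
  H  [+180.29768 +825.53081 +297.68582]
  H  [+0.16594 +0.23450 +1.00000]
B = K⁻¹H; ‖b₁‖=1.270457, ‖b₂‖=1.270457; λ = 2/(‖b₁‖+‖b₂‖) = 0.787118, sign → tz>0 ⇒ λ=+0.787118
r₁ = λ·B[:,0] = (+0.97524,+0.17844,+0.13062); r₂ = λ·B[:,1] = (-0.20076,+0.96209,+0.18458)
r₃ = r₁×r₂ = (-0.09273,-0.20623,+0.97410); SVD([r₁ r₂ r₃]) → R = UVᵀ:
  R  [+0.97524 -0.20076 -0.09273]
  R  [+0.17844 +0.96209 -0.20623]
  R  [+0.13062 +0.18458 +0.97410]
t = (-0.04242, +0.09414, +0.78712) m
tr R = 2.911436; θ = arccos((tr R − 1)/2) = 0.298707 rad = 17.115°
axis k = ((R−Rᵀ)₃₂, (R−Rᵀ)₁₃, (R−Rᵀ)₂₁) / (2 sinθ) = (+0.664010, -0.379471, +0.644277)
rvec = θ·k = (+0.198344, -0.113351, +0.192450)

rvec=(0.1983, -0.1134, 0.1925) tvec=(-0.0424, 0.0941, 0.7871)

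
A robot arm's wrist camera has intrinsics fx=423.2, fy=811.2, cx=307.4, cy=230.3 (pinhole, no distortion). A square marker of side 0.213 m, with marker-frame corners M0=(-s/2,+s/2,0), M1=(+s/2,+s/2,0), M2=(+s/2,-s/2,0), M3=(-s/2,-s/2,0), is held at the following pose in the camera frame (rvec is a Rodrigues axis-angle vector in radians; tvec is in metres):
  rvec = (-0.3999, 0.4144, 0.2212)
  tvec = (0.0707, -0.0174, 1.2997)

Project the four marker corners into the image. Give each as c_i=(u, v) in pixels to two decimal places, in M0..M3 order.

c0=(289.62, 270.40) c1=(354.35, 291.46) c2=(371.90, 167.63) c3=(309.31, 155.89)

Intrinsics K: fx=423.2, fy=811.2, cx=307.4, cy=230.3
Marker side s = 0.213 m; corners in marker frame (Z=0):
  M0 = (-0.1065, +0.1065, 0)
  M1 = (+0.1065, +0.1065, 0)
  M2 = (+0.1065, -0.1065, 0)
  M3 = (-0.1065, -0.1065, 0)
rvec = (-0.3999, 0.4144, 0.2212), |rvec| = θ = 0.61691 rad = 35.346°
Rodrigues: sinθ=0.57852, 1−cosθ=0.18433; R = I + sinθ·[k]× + (1−cosθ)·[k]×²:
    [+0.89313 -0.28770 +0.34577]
    [+0.12717 +0.89885 +0.41941]
    [-0.43145 -0.33062 +0.83937]
t = (0.0707, -0.0174, 1.2997) m
M0: Pc = R·M0+t = (-0.05506, +0.06478, +1.31044); u = 423.2·(-0.05506)/1.31044 + 307.4 = 289.6193, v = 811.2·(+0.06478)/1.31044 + 230.3 = 270.4029
M1: Pc = R·M1+t = (+0.13518, +0.09187, +1.21854); u = 423.2·(+0.13518)/1.21854 + 307.4 = 354.3475, v = 811.2·(+0.09187)/1.21854 + 230.3 = 291.4596
M2: Pc = R·M2+t = (+0.19646, -0.09958, +1.28896); u = 423.2·(+0.19646)/1.28896 + 307.4 = 371.9023, v = 811.2·(-0.09958)/1.28896 + 230.3 = 167.6277
M3: Pc = R·M3+t = (+0.00622, -0.12667, +1.38086); u = 423.2·(+0.00622)/1.38086 + 307.4 = 309.3069, v = 811.2·(-0.12667)/1.38086 + 230.3 = 155.8861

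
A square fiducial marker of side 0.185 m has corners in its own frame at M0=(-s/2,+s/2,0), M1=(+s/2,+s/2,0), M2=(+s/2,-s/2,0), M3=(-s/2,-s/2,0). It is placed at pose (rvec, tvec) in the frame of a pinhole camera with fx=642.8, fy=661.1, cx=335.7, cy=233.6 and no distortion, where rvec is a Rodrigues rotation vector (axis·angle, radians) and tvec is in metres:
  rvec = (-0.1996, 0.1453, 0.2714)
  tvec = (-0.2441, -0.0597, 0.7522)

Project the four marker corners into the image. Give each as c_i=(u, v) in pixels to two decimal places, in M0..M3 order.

c0=(29.39, 237.46) c1=(173.46, 280.25) c2=(224.65, 124.89) c3=(84.51, 90.07)

Intrinsics K: fx=642.8, fy=661.1, cx=335.7, cy=233.6
Marker side s = 0.185 m; corners in marker frame (Z=0):
  M0 = (-0.0925, +0.0925, 0)
  M1 = (+0.0925, +0.0925, 0)
  M2 = (+0.0925, -0.0925, 0)
  M3 = (-0.0925, -0.0925, 0)
rvec = (-0.1996, 0.1453, 0.2714), |rvec| = θ = 0.36689 rad = 21.021°
Rodrigues: sinθ=0.35872, 1−cosθ=0.06655; R = I + sinθ·[k]× + (1−cosθ)·[k]×²:
    [+0.95314 -0.27969 +0.11528]
    [+0.25101 +0.94388 +0.21465]
    [-0.16885 -0.17565 +0.96986]
t = (-0.2441, -0.0597, 0.7522) m
M0: Pc = R·M0+t = (-0.35814, +0.00439, +0.75157); u = 642.8·(-0.35814)/0.75157 + 335.7 = 29.3937, v = 661.1·(+0.00439)/0.75157 + 233.6 = 237.4621
M1: Pc = R·M1+t = (-0.18181, +0.05083, +0.72033); u = 642.8·(-0.18181)/0.72033 + 335.7 = 173.4632, v = 661.1·(+0.05083)/0.72033 + 233.6 = 280.2484
M2: Pc = R·M2+t = (-0.13006, -0.12379, +0.75283); u = 642.8·(-0.13006)/0.75283 + 335.7 = 224.6466, v = 661.1·(-0.12379)/0.75283 + 233.6 = 124.8929
M3: Pc = R·M3+t = (-0.30639, -0.17023, +0.78407); u = 642.8·(-0.30639)/0.78407 + 335.7 = 84.5091, v = 661.1·(-0.17023)/0.78407 + 233.6 = 90.0691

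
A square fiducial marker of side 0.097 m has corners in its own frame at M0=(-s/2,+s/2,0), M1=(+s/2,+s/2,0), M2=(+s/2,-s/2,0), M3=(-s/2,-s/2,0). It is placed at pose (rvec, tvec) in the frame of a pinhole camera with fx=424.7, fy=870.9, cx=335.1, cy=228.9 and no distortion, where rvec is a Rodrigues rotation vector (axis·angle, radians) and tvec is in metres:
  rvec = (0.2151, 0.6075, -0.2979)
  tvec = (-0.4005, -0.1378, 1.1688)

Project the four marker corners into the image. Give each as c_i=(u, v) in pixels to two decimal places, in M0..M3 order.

Intrinsics K: fx=424.7, fy=870.9, cx=335.1, cy=228.9
Marker side s = 0.097 m; corners in marker frame (Z=0):
  M0 = (-0.0485, +0.0485, 0)
  M1 = (+0.0485, +0.0485, 0)
  M2 = (+0.0485, -0.0485, 0)
  M3 = (-0.0485, -0.0485, 0)
rvec = (0.2151, 0.6075, -0.2979), |rvec| = θ = 0.70998 rad = 40.679°
Rodrigues: sinθ=0.65182, 1−cosθ=0.24162; R = I + sinθ·[k]× + (1−cosθ)·[k]×²:
    [+0.78055 +0.33613 +0.52702]
    [-0.21086 +0.93528 -0.28423]
    [-0.58845 +0.11073 +0.80092]
t = (-0.4005, -0.1378, 1.1688) m
M0: Pc = R·M0+t = (-0.42205, -0.08221, +1.20271); u = 424.7·(-0.42205)/1.20271 + 335.1 = 186.0645, v = 870.9·(-0.08221)/1.20271 + 228.9 = 169.3690
M1: Pc = R·M1+t = (-0.34634, -0.10267, +1.14563); u = 424.7·(-0.34634)/1.14563 + 335.1 = 206.7071, v = 870.9·(-0.10267)/1.14563 + 228.9 = 150.8545
M2: Pc = R·M2+t = (-0.37895, -0.19339, +1.13489); u = 424.7·(-0.37895)/1.13489 + 335.1 = 193.2905, v = 870.9·(-0.19339)/1.13489 + 228.9 = 80.4966
M3: Pc = R·M3+t = (-0.45466, -0.17293, +1.19197); u = 424.7·(-0.45466)/1.19197 + 335.1 = 173.1044, v = 870.9·(-0.17293)/1.19197 + 228.9 = 102.5472

c0=(186.06, 169.37) c1=(206.71, 150.85) c2=(193.29, 80.50) c3=(173.10, 102.55)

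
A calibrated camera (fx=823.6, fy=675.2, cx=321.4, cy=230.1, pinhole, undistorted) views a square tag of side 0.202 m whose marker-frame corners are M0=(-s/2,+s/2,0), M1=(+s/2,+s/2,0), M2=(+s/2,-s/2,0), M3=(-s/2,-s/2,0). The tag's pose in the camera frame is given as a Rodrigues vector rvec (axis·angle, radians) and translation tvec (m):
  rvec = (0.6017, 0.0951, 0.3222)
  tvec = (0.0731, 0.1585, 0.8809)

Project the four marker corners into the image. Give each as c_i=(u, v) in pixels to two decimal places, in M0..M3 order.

c0=(277.78, 377.02) c1=(445.40, 424.03) c2=(517.20, 322.64) c3=(326.23, 268.92)

Intrinsics K: fx=823.6, fy=675.2, cx=321.4, cy=230.1
Marker side s = 0.202 m; corners in marker frame (Z=0):
  M0 = (-0.1010, +0.1010, 0)
  M1 = (+0.1010, +0.1010, 0)
  M2 = (+0.1010, -0.1010, 0)
  M3 = (-0.1010, -0.1010, 0)
rvec = (0.6017, 0.0951, 0.3222), |rvec| = θ = 0.68913 rad = 39.484°
Rodrigues: sinθ=0.63587, 1−cosθ=0.22820; R = I + sinθ·[k]× + (1−cosθ)·[k]×²:
    [+0.94577 -0.26980 +0.18091]
    [+0.32479 +0.77615 -0.54047]
    [+0.00541 +0.56992 +0.82168]
t = (0.0731, 0.1585, 0.8809) m
M0: Pc = R·M0+t = (-0.04967, +0.20409, +0.93792); u = 823.6·(-0.04967)/0.93792 + 321.4 = 277.7816, v = 675.2·(+0.20409)/0.93792 + 230.1 = 377.0208
M1: Pc = R·M1+t = (+0.14137, +0.26969, +0.93901); u = 823.6·(+0.14137)/0.93901 + 321.4 = 445.3976, v = 675.2·(+0.26969)/0.93901 + 230.1 = 424.0259
M2: Pc = R·M2+t = (+0.19587, +0.11291, +0.82388); u = 823.6·(+0.19587)/0.82388 + 321.4 = 517.2049, v = 675.2·(+0.11291)/0.82388 + 230.1 = 322.6362
M3: Pc = R·M3+t = (+0.00483, +0.04731, +0.82279); u = 823.6·(+0.00483)/0.82279 + 321.4 = 326.2318, v = 675.2·(+0.04731)/0.82279 + 230.1 = 268.9196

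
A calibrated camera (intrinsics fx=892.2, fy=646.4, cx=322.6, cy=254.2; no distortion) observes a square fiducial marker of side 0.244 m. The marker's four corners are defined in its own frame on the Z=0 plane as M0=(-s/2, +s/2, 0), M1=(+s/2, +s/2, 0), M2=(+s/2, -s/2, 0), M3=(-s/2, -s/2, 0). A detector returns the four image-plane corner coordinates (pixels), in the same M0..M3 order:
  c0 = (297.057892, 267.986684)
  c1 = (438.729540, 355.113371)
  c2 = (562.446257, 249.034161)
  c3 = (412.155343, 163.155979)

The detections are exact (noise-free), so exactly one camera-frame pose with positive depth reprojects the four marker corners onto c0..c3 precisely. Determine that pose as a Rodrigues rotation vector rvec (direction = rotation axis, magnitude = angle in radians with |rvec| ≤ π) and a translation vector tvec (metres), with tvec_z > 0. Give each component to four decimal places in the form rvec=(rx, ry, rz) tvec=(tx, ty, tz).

rvec=(0.0765, 0.2139, 0.6826) tvec=(0.1332, 0.0083, 1.1564)

Intrinsics K: fx=892.2, fy=646.4, cx=322.6, cy=254.2
Marker side s = 0.244 m; corners in marker frame (Z=0):
  M0 = (-0.1220, +0.1220, 0)
  M1 = (+0.1220, +0.1220, 0)
  M2 = (+0.1220, -0.1220, 0)
  M3 = (-0.1220, -0.1220, 0)
Detected image corners:
  c0 = (297.057892, 267.986684) px
  c1 = (438.729540, 355.113371) px
  c2 = (562.446257, 249.034161) px
  c3 = (412.155343, 163.155979) px
Planar DLT: solve 8×8 A·h = b for H (H[2,2]=1):
  H  [+534.81221 -437.28791 +425.39906]
  H  [+316.29474 +463.48053 +258.82129]
  H  [-0.14783 +0.12106 +1.00000]
B = K⁻¹H; ‖b₁‖=0.864761, ‖b₂‖=0.864761; λ = 2/(‖b₁‖+‖b₂‖) = 1.156389, sign → tz>0 ⇒ λ=+1.156389
r₁ = λ·B[:,0] = (+0.75499,+0.63307,-0.17095); r₂ = λ·B[:,1] = (-0.61739,+0.77410,+0.14000)
r₃ = r₁×r₂ = (+0.22096,-0.00015,+0.97528); SVD([r₁ r₂ r₃]) → R = UVᵀ:
  R  [+0.75499 -0.61739 +0.22096]
  R  [+0.63307 +0.77410 -0.00015]
  R  [-0.17095 +0.14000 +0.97528]
t = (+0.13324, +0.00827, +1.15639) m
tr R = 2.504366; θ = arccos((tr R − 1)/2) = 0.719427 rad = 41.220°
axis k = ((R−Rᵀ)₃₂, (R−Rᵀ)₁₃, (R−Rᵀ)₂₁) / (2 sinθ) = (+0.106345, +0.297368, +0.948822)
rvec = θ·k = (+0.076507, +0.213935, +0.682608)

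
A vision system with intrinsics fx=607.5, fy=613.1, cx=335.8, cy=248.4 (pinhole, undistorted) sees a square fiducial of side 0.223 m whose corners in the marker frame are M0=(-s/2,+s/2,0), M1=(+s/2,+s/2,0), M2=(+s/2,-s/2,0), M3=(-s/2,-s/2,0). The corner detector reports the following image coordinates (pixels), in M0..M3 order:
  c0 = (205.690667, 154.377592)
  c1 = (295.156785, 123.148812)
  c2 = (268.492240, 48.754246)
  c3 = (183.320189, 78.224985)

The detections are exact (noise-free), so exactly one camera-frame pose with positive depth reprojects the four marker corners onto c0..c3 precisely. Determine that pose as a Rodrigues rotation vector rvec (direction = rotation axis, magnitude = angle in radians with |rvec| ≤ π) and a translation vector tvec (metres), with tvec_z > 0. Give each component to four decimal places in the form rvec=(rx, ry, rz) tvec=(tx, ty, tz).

Intrinsics K: fx=607.5, fy=613.1, cx=335.8, cy=248.4
Marker side s = 0.223 m; corners in marker frame (Z=0):
  M0 = (-0.1115, +0.1115, 0)
  M1 = (+0.1115, +0.1115, 0)
  M2 = (+0.1115, -0.1115, 0)
  M3 = (-0.1115, -0.1115, 0)
Detected image corners:
  c0 = (205.690667, 154.377592) px
  c1 = (295.156785, 123.148812) px
  c2 = (268.492240, 48.754246) px
  c3 = (183.320189, 78.224985) px
Planar DLT: solve 8×8 A·h = b for H (H[2,2]=1):
  H  [+394.70879 +56.48802 +237.92727]
  H  [-134.56186 +314.83923 +100.16019]
  H  [+0.01421 -0.22451 +1.00000]
B = K⁻¹H; ‖b₁‖=0.680391, ‖b₂‖=0.680391; λ = 2/(‖b₁‖+‖b₂‖) = 1.469743, sign → tz>0 ⇒ λ=+1.469743
r₁ = λ·B[:,0] = (+0.94339,-0.33104,+0.02089); r₂ = λ·B[:,1] = (+0.31906,+0.88843,-0.32998)
r₃ = r₁×r₂ = (+0.09068,+0.31796,+0.94376); SVD([r₁ r₂ r₃]) → R = UVᵀ:
  R  [+0.94339 +0.31906 +0.09068]
  R  [-0.33104 +0.88843 +0.31796]
  R  [+0.02089 -0.32998 +0.94376]
t = (-0.23679, -0.35537, +1.46974) m
tr R = 2.775579; θ = arccos((tr R − 1)/2) = 0.478277 rad = 27.403°
axis k = ((R−Rᵀ)₃₂, (R−Rᵀ)₁₃, (R−Rᵀ)₂₁) / (2 sinθ) = (-0.703896, +0.075822, -0.706244)
rvec = θ·k = (-0.336657, +0.036264, -0.337780)

rvec=(-0.3367, 0.0363, -0.3378) tvec=(-0.2368, -0.3554, 1.4697)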